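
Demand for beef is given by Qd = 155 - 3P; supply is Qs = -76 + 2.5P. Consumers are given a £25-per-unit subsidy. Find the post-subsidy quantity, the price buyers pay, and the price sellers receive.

Pre-subsidy: 155 - 3P = -76 + 2.5P gives P* = 42, Q* = 29.
With the rebate, buyers effectively pay Pb = Ps − 25, where Ps is the price sellers receive.
Demand in terms of Ps becomes Qd = 155 − 3(Ps − 25) = 230 - 3Ps. Setting this equal to supply: 230 - 3Ps = -76 + 2.5Ps, so Ps = 612/11.
Buyers pay Pb = 612/11 − 25 = 337/11; Q' = -76 + 2.5·(612/11) = 694/11.

Q' = 694/11; buyers pay 337/11; sellers receive 612/11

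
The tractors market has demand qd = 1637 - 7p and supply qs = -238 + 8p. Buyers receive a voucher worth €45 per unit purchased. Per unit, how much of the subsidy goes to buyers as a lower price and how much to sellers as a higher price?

Buyers gain €24 per unit; sellers gain €21 per unit

Pre-subsidy: 1637 - 7p = -238 + 8p gives p* = 125, q* = 762.
With the rebate, buyers effectively pay pb = ps − 45, where ps is the price sellers receive.
Demand in terms of ps becomes qd = 1637 − 7(ps − 45) = 1952 - 7ps. Setting this equal to supply: 1952 - 7ps = -238 + 8ps, so ps = 146.
Buyers pay pb = 146 − 45 = 101; q' = -238 + 8·146 = 930.
Buyers' price falls by p* − pb = 125 − 101 = 24; sellers' price rises by ps − p* = 146 − 125 = 21.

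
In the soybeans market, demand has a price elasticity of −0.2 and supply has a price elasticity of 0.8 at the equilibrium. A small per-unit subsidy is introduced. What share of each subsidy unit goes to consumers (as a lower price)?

Consumer share = 0.8

For a small subsidy around the equilibrium, the benefit split depends on the relative slopes, which at a point are proportional to the elasticities.
Buyer share = εs/(εs + |εd|) = 0.8/(0.8 + 0.2) = 0.8; seller share = |εd|/(εs + |εd|) = 0.2.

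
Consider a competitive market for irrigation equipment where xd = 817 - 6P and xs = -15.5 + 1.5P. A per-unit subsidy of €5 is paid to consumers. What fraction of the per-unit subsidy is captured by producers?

Pre-subsidy: 817 - 6P = -15.5 + 1.5P gives P* = 111, x* = 151.
With the rebate, buyers effectively pay Pb = Ps − 5, where Ps is the price sellers receive.
Demand in terms of Ps becomes xd = 817 − 6(Ps − 5) = 847 - 6Ps. Setting this equal to supply: 847 - 6Ps = -15.5 + 1.5Ps, so Ps = 115.
Buyers pay Pb = 115 − 5 = 110; x' = -15.5 + 1.5·115 = 157.
Buyers' price falls by P* − Pb = 111 − 110 = 1; sellers' price rises by Ps − P* = 115 − 111 = 4.
So producers capture 4/5 = 0.8 of each unit of subsidy.

Producer share = 0.8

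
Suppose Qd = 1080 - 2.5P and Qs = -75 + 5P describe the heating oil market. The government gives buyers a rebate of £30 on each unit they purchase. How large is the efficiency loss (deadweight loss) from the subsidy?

Pre-subsidy: 1080 - 2.5P = -75 + 5P gives P* = 154, Q* = 695.
With the rebate, buyers effectively pay Pb = Ps − 30, where Ps is the price sellers receive.
Demand in terms of Ps becomes Qd = 1080 − 2.5(Ps − 30) = 1155 - 2.5Ps. Setting this equal to supply: 1155 - 2.5Ps = -75 + 5Ps, so Ps = 164.
Buyers pay Pb = 164 − 30 = 134; Q' = -75 + 5·164 = 745.
The subsidy expands output by 745 − 695 = 50 past the efficient level; on those units the gap between marginal cost and willingness to pay runs from 0 up to 30.
DWL = ½ × 30 × 50 = 750.

Deadweight loss = £750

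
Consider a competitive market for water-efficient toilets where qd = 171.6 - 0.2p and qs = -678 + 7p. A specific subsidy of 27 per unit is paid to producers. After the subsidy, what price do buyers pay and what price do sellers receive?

Pre-subsidy: 171.6 - 0.2p = -678 + 7p gives p* = 118, q* = 148.
With the subsidy, sellers receive ps = pb + 27 for each unit, where pb is the price buyers pay.
Supply in terms of pb becomes qs = -678 + 7(pb + 27) = -489 + 7pb. Setting this equal to demand: 171.6 - 0.2pb = -489 + 7pb, so pb = 91.75.
Sellers receive ps = 91.75 + 27 = 118.75; q' = 171.6 − 0.2·91.75 = 153.25.

Buyers pay 91.75; sellers receive 118.75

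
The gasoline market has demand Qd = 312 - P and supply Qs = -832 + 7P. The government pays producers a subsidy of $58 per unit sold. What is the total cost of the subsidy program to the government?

Government cost = $12745.5

Pre-subsidy: 312 - P = -832 + 7P gives P* = 143, Q* = 169.
With the subsidy, sellers receive Ps = Pb + 58 for each unit, where Pb is the price buyers pay.
Supply in terms of Pb becomes Qs = -832 + 7(Pb + 58) = -426 + 7Pb. Setting this equal to demand: 312 - Pb = -426 + 7Pb, so Pb = 92.25.
Sellers receive Ps = 92.25 + 58 = 150.25; Q' = 312 − 1·92.25 = 219.75.
Government outlay = subsidy × quantity = 58 × 219.75 = 12745.5.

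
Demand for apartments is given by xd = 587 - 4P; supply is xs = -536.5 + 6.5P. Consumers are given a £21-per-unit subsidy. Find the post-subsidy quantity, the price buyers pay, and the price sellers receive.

Pre-subsidy: 587 - 4P = -536.5 + 6.5P gives P* = 107, x* = 159.
With the rebate, buyers effectively pay Pb = Ps − 21, where Ps is the price sellers receive.
Demand in terms of Ps becomes xd = 587 − 4(Ps − 21) = 671 - 4Ps. Setting this equal to supply: 671 - 4Ps = -536.5 + 6.5Ps, so Ps = 115.
Buyers pay Pb = 115 − 21 = 94; x' = -536.5 + 6.5·115 = 211.

x' = 211; buyers pay £94; sellers receive £115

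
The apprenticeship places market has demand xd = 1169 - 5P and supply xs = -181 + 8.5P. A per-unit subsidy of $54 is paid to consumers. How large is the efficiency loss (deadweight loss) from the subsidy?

Pre-subsidy: 1169 - 5P = -181 + 8.5P gives P* = 100, x* = 669.
With the rebate, buyers effectively pay Pb = Ps − 54, where Ps is the price sellers receive.
Demand in terms of Ps becomes xd = 1169 − 5(Ps − 54) = 1439 - 5Ps. Setting this equal to supply: 1439 - 5Ps = -181 + 8.5Ps, so Ps = 120.
Buyers pay Pb = 120 − 54 = 66; x' = -181 + 8.5·120 = 839.
The subsidy expands output by 839 − 669 = 170 past the efficient level; on those units the gap between marginal cost and willingness to pay runs from 0 up to 54.
DWL = ½ × 54 × 170 = 4590.

Deadweight loss = $4590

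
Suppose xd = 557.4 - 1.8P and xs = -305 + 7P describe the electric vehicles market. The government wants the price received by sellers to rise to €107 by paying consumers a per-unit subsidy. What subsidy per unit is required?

At a seller price of 107, quantity supplied is -305 + 7·107 = 444.
Buyers absorb 444 only when they pay Pb with 557.4 − 1.8·Pb = 444, i.e. Pb = 63.
s = Ps − Pb = 107 − 63 = 44.

Required subsidy s = €44 per unit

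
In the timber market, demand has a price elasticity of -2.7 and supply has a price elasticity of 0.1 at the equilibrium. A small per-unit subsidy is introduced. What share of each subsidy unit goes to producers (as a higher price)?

For a small subsidy around the equilibrium, the benefit split depends on the relative slopes, which at a point are proportional to the elasticities.
Buyer share = εs/(εs + |εd|) = 0.1/(0.1 + 2.7) = 1/28; seller share = |εd|/(εs + |εd|) = 27/28.
So producers capture 27/28 of the subsidy.

Producer share = 27/28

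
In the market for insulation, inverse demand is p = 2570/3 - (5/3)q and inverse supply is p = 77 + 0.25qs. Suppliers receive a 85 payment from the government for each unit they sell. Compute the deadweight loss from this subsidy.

Deadweight loss = 43350/23

Pre-subsidy: 2570/3 - (5/3)q = 77 + 0.25q gives q* = 9356/23 and p* = 4110/23.
With the subsidy, sellers receive ps = pb + 85 for each unit, where pb is the price buyers pay.
On the curves, pb = 2570/3 - (5/3)q and ps = 77 + 0.25q; the wedge ps − pb = 85 gives 77 + 0.25q − (2570/3 - (5/3)q) = 85, so q' = 10376/23.
Then pb = 2570/3 − (5/3)·(10376/23) = 2410/23 and ps = 77 + 0.25·(10376/23) = 4365/23.
The subsidy expands output by 10376/23 − 9356/23 = 1020/23 past the efficient level; on those units the gap between marginal cost and willingness to pay runs from 0 up to 85.
DWL = ½ × 85 × 1020/23 = 43350/23.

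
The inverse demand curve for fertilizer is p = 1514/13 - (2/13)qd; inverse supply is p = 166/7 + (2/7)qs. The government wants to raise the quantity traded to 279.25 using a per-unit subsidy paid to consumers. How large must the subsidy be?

Required subsidy s = 30 per unit

At q = 279.25, from the demand curve buyers pay pb = 1514/13 − (2/13)·279.25 = 73.5; from the supply curve sellers need ps = 166/7 + (2/7)·279.25 = 103.5.
The subsidy must fill the gap: s = ps − pb = 103.5 − 73.5 = 30.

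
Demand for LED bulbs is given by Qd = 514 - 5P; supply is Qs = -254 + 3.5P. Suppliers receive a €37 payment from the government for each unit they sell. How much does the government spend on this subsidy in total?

Government cost = 87061/17

Pre-subsidy: 514 - 5P = -254 + 3.5P gives P* = 1536/17, Q* = 1058/17.
With the subsidy, sellers receive Ps = Pb + 37 for each unit, where Pb is the price buyers pay.
Supply in terms of Pb becomes Qs = -254 + 3.5(Pb + 37) = -124.5 + 3.5Pb. Setting this equal to demand: 514 - 5Pb = -124.5 + 3.5Pb, so Pb = 1277/17.
Sellers receive Ps = 1277/17 + 37 = 1906/17; Q' = 514 − 5·(1277/17) = 2353/17.
Government outlay = subsidy × quantity = 37 × 2353/17 = 87061/17.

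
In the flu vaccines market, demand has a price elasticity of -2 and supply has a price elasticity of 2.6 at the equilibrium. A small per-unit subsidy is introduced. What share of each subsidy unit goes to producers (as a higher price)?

Producer share = 10/23

For a small subsidy around the equilibrium, the benefit split depends on the relative slopes, which at a point are proportional to the elasticities.
Buyer share = εs/(εs + |εd|) = 2.6/(2.6 + 2) = 13/23; seller share = |εd|/(εs + |εd|) = 10/23.
So producers capture 10/23 of the subsidy.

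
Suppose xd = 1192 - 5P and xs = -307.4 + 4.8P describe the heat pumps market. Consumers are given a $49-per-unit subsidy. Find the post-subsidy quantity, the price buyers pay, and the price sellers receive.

Pre-subsidy: 1192 - 5P = -307.4 + 4.8P gives P* = 153, x* = 427.
With the rebate, buyers effectively pay Pb = Ps − 49, where Ps is the price sellers receive.
Demand in terms of Ps becomes xd = 1192 − 5(Ps − 49) = 1437 - 5Ps. Setting this equal to supply: 1437 - 5Ps = -307.4 + 4.8Ps, so Ps = 178.
Buyers pay Pb = 178 − 49 = 129; x' = -307.4 + 4.8·178 = 547.

x' = 547; buyers pay $129; sellers receive $178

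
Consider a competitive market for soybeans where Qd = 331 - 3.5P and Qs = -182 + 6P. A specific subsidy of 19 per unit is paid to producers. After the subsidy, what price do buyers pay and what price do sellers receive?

Buyers pay 42; sellers receive 61

Pre-subsidy: 331 - 3.5P = -182 + 6P gives P* = 54, Q* = 142.
With the subsidy, sellers receive Ps = Pb + 19 for each unit, where Pb is the price buyers pay.
Supply in terms of Pb becomes Qs = -182 + 6(Pb + 19) = -68 + 6Pb. Setting this equal to demand: 331 - 3.5Pb = -68 + 6Pb, so Pb = 42.
Sellers receive Ps = 42 + 19 = 61; Q' = 331 − 3.5·42 = 184.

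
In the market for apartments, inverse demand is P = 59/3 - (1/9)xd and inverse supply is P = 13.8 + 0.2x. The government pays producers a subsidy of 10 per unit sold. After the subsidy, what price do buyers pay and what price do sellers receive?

Pre-subsidy: 59/3 - (1/9)x = 13.8 + 0.2x gives x* = 132/7 and P* = 123/7.
With the subsidy, sellers receive Ps = Pb + 10 for each unit, where Pb is the price buyers pay.
On the curves, Pb = 59/3 - (1/9)x and Ps = 13.8 + 0.2x; the wedge Ps − Pb = 10 gives 13.8 + 0.2x − (59/3 - (1/9)x) = 10, so x' = 51.
Then Pb = 59/3 − (1/9)·51 = 14 and Ps = 13.8 + 0.2·51 = 24.

Buyers pay 14; sellers receive 24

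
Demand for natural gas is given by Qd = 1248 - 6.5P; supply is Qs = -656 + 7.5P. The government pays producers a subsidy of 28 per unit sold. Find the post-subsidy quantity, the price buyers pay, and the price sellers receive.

Q' = 461.5; buyers pay 121; sellers receive 149

Pre-subsidy: 1248 - 6.5P = -656 + 7.5P gives P* = 136, Q* = 364.
With the subsidy, sellers receive Ps = Pb + 28 for each unit, where Pb is the price buyers pay.
Supply in terms of Pb becomes Qs = -656 + 7.5(Pb + 28) = -446 + 7.5Pb. Setting this equal to demand: 1248 - 6.5Pb = -446 + 7.5Pb, so Pb = 121.
Sellers receive Ps = 121 + 28 = 149; Q' = 1248 − 6.5·121 = 461.5.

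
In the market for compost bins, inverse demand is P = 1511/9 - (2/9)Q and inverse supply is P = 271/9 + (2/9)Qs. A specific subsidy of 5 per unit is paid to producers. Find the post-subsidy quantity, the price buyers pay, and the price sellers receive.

Pre-subsidy: 1511/9 - (2/9)Q = 271/9 + (2/9)Q gives Q* = 310 and P* = 99.
With the subsidy, sellers receive Ps = Pb + 5 for each unit, where Pb is the price buyers pay.
On the curves, Pb = 1511/9 - (2/9)Q and Ps = 271/9 + (2/9)Q; the wedge Ps − Pb = 5 gives 271/9 + (2/9)Q − (1511/9 - (2/9)Q) = 5, so Q' = 321.25.
Then Pb = 1511/9 − (2/9)·321.25 = 96.5 and Ps = 271/9 + (2/9)·321.25 = 101.5.

Q' = 321.25; buyers pay 96.5; sellers receive 101.5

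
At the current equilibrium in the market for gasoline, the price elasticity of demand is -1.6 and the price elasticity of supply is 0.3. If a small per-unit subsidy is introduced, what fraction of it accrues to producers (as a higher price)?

Producer share = 16/19

For a small subsidy around the equilibrium, the benefit split depends on the relative slopes, which at a point are proportional to the elasticities.
Buyer share = εs/(εs + |εd|) = 0.3/(0.3 + 1.6) = 3/19; seller share = |εd|/(εs + |εd|) = 16/19.
So producers capture 16/19 of the subsidy.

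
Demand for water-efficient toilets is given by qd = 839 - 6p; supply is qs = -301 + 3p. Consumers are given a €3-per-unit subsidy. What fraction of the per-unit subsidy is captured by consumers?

Consumer share = 1/3

Pre-subsidy: 839 - 6p = -301 + 3p gives p* = 380/3, q* = 79.
With the rebate, buyers effectively pay pb = ps − 3, where ps is the price sellers receive.
Demand in terms of ps becomes qd = 839 − 6(ps − 3) = 857 - 6ps. Setting this equal to supply: 857 - 6ps = -301 + 3ps, so ps = 386/3.
Buyers pay pb = 386/3 − 3 = 377/3; q' = -301 + 3·(386/3) = 85.
Buyers' price falls by p* − pb = 380/3 − 377/3 = 1; sellers' price rises by ps − p* = 386/3 − 380/3 = 2.
So consumers capture 1/3 = 1/3 of each unit of subsidy.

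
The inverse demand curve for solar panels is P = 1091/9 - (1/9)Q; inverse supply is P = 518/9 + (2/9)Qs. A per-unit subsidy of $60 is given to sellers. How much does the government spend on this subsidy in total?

Pre-subsidy: 1091/9 - (1/9)Q = 518/9 + (2/9)Q gives Q* = 191 and P* = 100.
With the subsidy, sellers receive Ps = Pb + 60 for each unit, where Pb is the price buyers pay.
On the curves, Pb = 1091/9 - (1/9)Q and Ps = 518/9 + (2/9)Q; the wedge Ps − Pb = 60 gives 518/9 + (2/9)Q − (1091/9 - (1/9)Q) = 60, so Q' = 371.
Then Pb = 1091/9 − (1/9)·371 = 80 and Ps = 518/9 + (2/9)·371 = 140.
Government outlay = subsidy × quantity = 60 × 371 = 22260.

Government cost = $22260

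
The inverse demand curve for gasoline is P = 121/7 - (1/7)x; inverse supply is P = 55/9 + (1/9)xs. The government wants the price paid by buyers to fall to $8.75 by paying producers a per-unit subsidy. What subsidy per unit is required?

Required subsidy s = $4 per unit

At a buyer price of 8.75, quantity demanded is 121 − 7·8.75 = 59.75.
Sellers supply 59.75 only when they receive Ps = 55/9 + (1/9)·59.75 = 12.75.
s = Ps − Pb = 12.75 − 8.75 = 4.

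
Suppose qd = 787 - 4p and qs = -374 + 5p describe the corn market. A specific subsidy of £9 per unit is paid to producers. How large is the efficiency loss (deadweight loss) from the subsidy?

Deadweight loss = £90

Pre-subsidy: 787 - 4p = -374 + 5p gives p* = 129, q* = 271.
With the subsidy, sellers receive ps = pb + 9 for each unit, where pb is the price buyers pay.
Supply in terms of pb becomes qs = -374 + 5(pb + 9) = -329 + 5pb. Setting this equal to demand: 787 - 4pb = -329 + 5pb, so pb = 124.
Sellers receive ps = 124 + 9 = 133; q' = 787 − 4·124 = 291.
The subsidy expands output by 291 − 271 = 20 past the efficient level; on those units the gap between marginal cost and willingness to pay runs from 0 up to 9.
DWL = ½ × 9 × 20 = 90.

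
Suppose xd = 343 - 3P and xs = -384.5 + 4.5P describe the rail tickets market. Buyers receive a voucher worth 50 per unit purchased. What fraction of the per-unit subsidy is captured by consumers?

Consumer share = 0.6

Pre-subsidy: 343 - 3P = -384.5 + 4.5P gives P* = 97, x* = 52.
With the rebate, buyers effectively pay Pb = Ps − 50, where Ps is the price sellers receive.
Demand in terms of Ps becomes xd = 343 − 3(Ps − 50) = 493 - 3Ps. Setting this equal to supply: 493 - 3Ps = -384.5 + 4.5Ps, so Ps = 117.
Buyers pay Pb = 117 − 50 = 67; x' = -384.5 + 4.5·117 = 142.
Buyers' price falls by P* − Pb = 97 − 67 = 30; sellers' price rises by Ps − P* = 117 − 97 = 20.
So consumers capture 30/50 = 0.6 of each unit of subsidy.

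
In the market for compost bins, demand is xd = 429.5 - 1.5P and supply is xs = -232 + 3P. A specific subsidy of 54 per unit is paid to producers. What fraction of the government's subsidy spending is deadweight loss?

Pre-subsidy: 429.5 - 1.5P = -232 + 3P gives P* = 147, x* = 209.
With the subsidy, sellers receive Ps = Pb + 54 for each unit, where Pb is the price buyers pay.
Supply in terms of Pb becomes xs = -232 + 3(Pb + 54) = -70 + 3Pb. Setting this equal to demand: 429.5 - 1.5Pb = -70 + 3Pb, so Pb = 111.
Sellers receive Ps = 111 + 54 = 165; x' = 429.5 − 1.5·111 = 263.
ΔCS = ½(209 + 263)(147 − 111) = 8496; ΔPS = ½(209 + 263)(165 − 147) = 4248.
Government spending = 54 × 263 = 14202.
DWL = ½ × 54 × (263 − 209) = 1458; fraction = 1458 / 14202 = 27/263.

DWL / government spending = 27/263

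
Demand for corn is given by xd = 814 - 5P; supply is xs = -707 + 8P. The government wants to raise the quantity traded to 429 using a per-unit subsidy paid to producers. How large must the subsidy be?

Required subsidy s = 65 per unit

At x = 429, invert demand for the buyer price: Pb = (814 − 429)/5 = 77; invert supply for the seller price: Ps = (429 − (-707))/8 = 142.
The subsidy must fill the gap: s = Ps − Pb = 142 − 77 = 65.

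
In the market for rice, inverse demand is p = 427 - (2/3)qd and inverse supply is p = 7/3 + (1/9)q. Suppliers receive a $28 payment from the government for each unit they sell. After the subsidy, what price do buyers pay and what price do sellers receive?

Buyers pay $39; sellers receive $67

Pre-subsidy: 427 - (2/3)q = 7/3 + (1/9)q gives q* = 546 and p* = 63.
With the subsidy, sellers receive ps = pb + 28 for each unit, where pb is the price buyers pay.
On the curves, pb = 427 - (2/3)q and ps = 7/3 + (1/9)q; the wedge ps − pb = 28 gives 7/3 + (1/9)q − (427 - (2/3)q) = 28, so q' = 582.
Then pb = 427 − (2/3)·582 = 39 and ps = 7/3 + (1/9)·582 = 67.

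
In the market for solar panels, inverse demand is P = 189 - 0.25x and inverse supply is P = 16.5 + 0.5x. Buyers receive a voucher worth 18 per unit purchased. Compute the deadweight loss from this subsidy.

Pre-subsidy: 189 - 0.25x = 16.5 + 0.5x gives x* = 230 and P* = 131.5.
With the rebate, buyers effectively pay Pb = Ps − 18, where Ps is the price sellers receive.
On the curves, Pb = 189 - 0.25x and Ps = 16.5 + 0.5x; the wedge Ps − Pb = 18 gives 16.5 + 0.5x − (189 - 0.25x) = 18, so x' = 254.
Then Pb = 189 − 0.25·254 = 125.5 and Ps = 16.5 + 0.5·254 = 143.5.
The subsidy expands output by 254 − 230 = 24 past the efficient level; on those units the gap between marginal cost and willingness to pay runs from 0 up to 18.
DWL = ½ × 18 × 24 = 216.

Deadweight loss = 216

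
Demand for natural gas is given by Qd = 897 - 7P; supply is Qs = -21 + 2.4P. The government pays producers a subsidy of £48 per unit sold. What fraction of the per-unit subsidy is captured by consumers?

Pre-subsidy: 897 - 7P = -21 + 2.4P gives P* = 4590/47, Q* = 10029/47.
With the subsidy, sellers receive Ps = Pb + 48 for each unit, where Pb is the price buyers pay.
Supply in terms of Pb becomes Qs = -21 + 2.4(Pb + 48) = 94.2 + 2.4Pb. Setting this equal to demand: 897 - 7Pb = 94.2 + 2.4Pb, so Pb = 4014/47.
Sellers receive Ps = 4014/47 + 48 = 6270/47; Q' = 897 − 7·(4014/47) = 14061/47.
Buyers' price falls by P* − Pb = 4590/47 − 4014/47 = 576/47; sellers' price rises by Ps − P* = 6270/47 − 4590/47 = 1680/47.
So consumers capture (576/47)/48 = 12/47 of each unit of subsidy.

Consumer share = 12/47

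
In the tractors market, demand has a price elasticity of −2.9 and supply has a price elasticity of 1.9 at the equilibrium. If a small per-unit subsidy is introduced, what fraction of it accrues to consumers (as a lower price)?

Consumer share = 19/48

For a small subsidy around the equilibrium, the benefit split depends on the relative slopes, which at a point are proportional to the elasticities.
Buyer share = εs/(εs + |εd|) = 1.9/(1.9 + 2.9) = 19/48; seller share = |εd|/(εs + |εd|) = 29/48.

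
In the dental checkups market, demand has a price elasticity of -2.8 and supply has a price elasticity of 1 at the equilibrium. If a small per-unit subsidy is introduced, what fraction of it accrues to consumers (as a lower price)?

For a small subsidy around the equilibrium, the benefit split depends on the relative slopes, which at a point are proportional to the elasticities.
Buyer share = εs/(εs + |εd|) = 1/(1 + 2.8) = 5/19; seller share = |εd|/(εs + |εd|) = 14/19.

Consumer share = 5/19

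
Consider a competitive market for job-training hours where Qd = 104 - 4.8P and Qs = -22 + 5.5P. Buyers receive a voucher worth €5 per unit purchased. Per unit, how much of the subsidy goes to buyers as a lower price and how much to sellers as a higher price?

Buyers gain 275/103 per unit; sellers gain 240/103 per unit

Pre-subsidy: 104 - 4.8P = -22 + 5.5P gives P* = 1260/103, Q* = 4664/103.
With the rebate, buyers effectively pay Pb = Ps − 5, where Ps is the price sellers receive.
Demand in terms of Ps becomes Qd = 104 − 4.8(Ps − 5) = 128 - 4.8Ps. Setting this equal to supply: 128 - 4.8Ps = -22 + 5.5Ps, so Ps = 1500/103.
Buyers pay Pb = 1500/103 − 5 = 985/103; Q' = -22 + 5.5·(1500/103) = 5984/103.
Buyers' price falls by P* − Pb = 1260/103 − 985/103 = 275/103; sellers' price rises by Ps − P* = 1500/103 − 1260/103 = 240/103.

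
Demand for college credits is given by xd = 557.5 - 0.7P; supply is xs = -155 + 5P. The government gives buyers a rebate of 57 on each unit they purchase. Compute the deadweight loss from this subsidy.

Pre-subsidy: 557.5 - 0.7P = -155 + 5P gives P* = 125, x* = 470.
With the rebate, buyers effectively pay Pb = Ps − 57, where Ps is the price sellers receive.
Demand in terms of Ps becomes xd = 557.5 − 0.7(Ps − 57) = 597.4 - 0.7Ps. Setting this equal to supply: 597.4 - 0.7Ps = -155 + 5Ps, so Ps = 132.
Buyers pay Pb = 132 − 57 = 75; x' = -155 + 5·132 = 505.
The subsidy expands output by 505 − 470 = 35 past the efficient level; on those units the gap between marginal cost and willingness to pay runs from 0 up to 57.
DWL = ½ × 57 × 35 = 997.5.

Deadweight loss = 997.5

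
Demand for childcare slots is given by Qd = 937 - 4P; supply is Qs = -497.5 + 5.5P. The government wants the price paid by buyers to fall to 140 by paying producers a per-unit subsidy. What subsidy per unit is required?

At a buyer price of 140, quantity demanded is 937 − 4·140 = 377.
Sellers supply 377 only when they receive Ps with -497.5 + 5.5·Ps = 377, i.e. Ps = 159.
s = Ps − Pb = 159 − 140 = 19.

Required subsidy s = 19 per unit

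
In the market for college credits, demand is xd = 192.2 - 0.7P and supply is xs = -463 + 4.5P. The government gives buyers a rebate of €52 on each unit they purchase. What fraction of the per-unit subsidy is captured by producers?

Producer share = 7/52

Pre-subsidy: 192.2 - 0.7P = -463 + 4.5P gives P* = 126, x* = 104.
With the rebate, buyers effectively pay Pb = Ps − 52, where Ps is the price sellers receive.
Demand in terms of Ps becomes xd = 192.2 − 0.7(Ps − 52) = 228.6 - 0.7Ps. Setting this equal to supply: 228.6 - 0.7Ps = -463 + 4.5Ps, so Ps = 133.
Buyers pay Pb = 133 − 52 = 81; x' = -463 + 4.5·133 = 135.5.
Buyers' price falls by P* − Pb = 126 − 81 = 45; sellers' price rises by Ps − P* = 133 − 126 = 7.
So producers capture 7/52 = 7/52 of each unit of subsidy.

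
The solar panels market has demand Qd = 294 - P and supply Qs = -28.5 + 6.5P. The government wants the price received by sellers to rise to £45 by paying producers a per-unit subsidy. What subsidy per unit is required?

At a seller price of 45, quantity supplied is -28.5 + 6.5·45 = 264.
Buyers absorb 264 only when they pay Pb with 294 − 1·Pb = 264, i.e. Pb = 30.
s = Ps − Pb = 45 − 30 = 15.

Required subsidy s = £15 per unit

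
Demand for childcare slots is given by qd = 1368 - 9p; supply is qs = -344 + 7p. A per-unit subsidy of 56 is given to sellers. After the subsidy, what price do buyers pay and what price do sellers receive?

Pre-subsidy: 1368 - 9p = -344 + 7p gives p* = 107, q* = 405.
With the subsidy, sellers receive ps = pb + 56 for each unit, where pb is the price buyers pay.
Supply in terms of pb becomes qs = -344 + 7(pb + 56) = 48 + 7pb. Setting this equal to demand: 1368 - 9pb = 48 + 7pb, so pb = 82.5.
Sellers receive ps = 82.5 + 56 = 138.5; q' = 1368 − 9·82.5 = 625.5.

Buyers pay 82.5; sellers receive 138.5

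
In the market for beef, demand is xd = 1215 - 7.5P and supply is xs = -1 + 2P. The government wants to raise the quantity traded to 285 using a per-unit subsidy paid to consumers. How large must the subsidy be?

At x = 285, invert demand for the buyer price: Pb = (1215 − 285)/7.5 = 124; invert supply for the seller price: Ps = (285 − (-1))/2 = 143.
The subsidy must fill the gap: s = Ps − Pb = 143 − 124 = 19.

Required subsidy s = 19 per unit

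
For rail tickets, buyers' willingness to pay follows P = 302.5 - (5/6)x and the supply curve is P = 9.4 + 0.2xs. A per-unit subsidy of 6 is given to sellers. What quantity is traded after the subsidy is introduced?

Pre-subsidy: 302.5 - (5/6)x = 9.4 + 0.2x gives x* = 8793/31 and P* = 2050/31.
With the subsidy, sellers receive Ps = Pb + 6 for each unit, where Pb is the price buyers pay.
On the curves, Pb = 302.5 - (5/6)x and Ps = 9.4 + 0.2x; the wedge Ps − Pb = 6 gives 9.4 + 0.2x − (302.5 - (5/6)x) = 6, so x' = 8973/31.
Then Pb = 302.5 − (5/6)·(8973/31) = 1900/31 and Ps = 9.4 + 0.2·(8973/31) = 2086/31.

x' = 8973/31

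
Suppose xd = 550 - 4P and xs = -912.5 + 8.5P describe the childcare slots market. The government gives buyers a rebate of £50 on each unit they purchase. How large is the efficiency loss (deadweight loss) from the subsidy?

Deadweight loss = £3400

Pre-subsidy: 550 - 4P = -912.5 + 8.5P gives P* = 117, x* = 82.
With the rebate, buyers effectively pay Pb = Ps − 50, where Ps is the price sellers receive.
Demand in terms of Ps becomes xd = 550 − 4(Ps − 50) = 750 - 4Ps. Setting this equal to supply: 750 - 4Ps = -912.5 + 8.5Ps, so Ps = 133.
Buyers pay Pb = 133 − 50 = 83; x' = -912.5 + 8.5·133 = 218.
The subsidy expands output by 218 − 82 = 136 past the efficient level; on those units the gap between marginal cost and willingness to pay runs from 0 up to 50.
DWL = ½ × 50 × 136 = 3400.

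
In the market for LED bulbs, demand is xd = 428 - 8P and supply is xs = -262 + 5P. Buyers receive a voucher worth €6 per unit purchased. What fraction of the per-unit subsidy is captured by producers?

Pre-subsidy: 428 - 8P = -262 + 5P gives P* = 690/13, x* = 44/13.
With the rebate, buyers effectively pay Pb = Ps − 6, where Ps is the price sellers receive.
Demand in terms of Ps becomes xd = 428 − 8(Ps − 6) = 476 - 8Ps. Setting this equal to supply: 476 - 8Ps = -262 + 5Ps, so Ps = 738/13.
Buyers pay Pb = 738/13 − 6 = 660/13; x' = -262 + 5·(738/13) = 284/13.
Buyers' price falls by P* − Pb = 690/13 − 660/13 = 30/13; sellers' price rises by Ps − P* = 738/13 − 690/13 = 48/13.
So producers capture (48/13)/6 = 8/13 of each unit of subsidy.

Producer share = 8/13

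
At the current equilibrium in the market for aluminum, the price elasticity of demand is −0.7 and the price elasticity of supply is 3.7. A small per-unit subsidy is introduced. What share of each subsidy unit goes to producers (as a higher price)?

Producer share = 7/44

For a small subsidy around the equilibrium, the benefit split depends on the relative slopes, which at a point are proportional to the elasticities.
Buyer share = εs/(εs + |εd|) = 3.7/(3.7 + 0.7) = 37/44; seller share = |εd|/(εs + |εd|) = 7/44.
So producers capture 7/44 of the subsidy.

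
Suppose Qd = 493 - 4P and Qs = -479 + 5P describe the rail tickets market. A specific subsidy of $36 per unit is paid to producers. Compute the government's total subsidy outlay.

Pre-subsidy: 493 - 4P = -479 + 5P gives P* = 108, Q* = 61.
With the subsidy, sellers receive Ps = Pb + 36 for each unit, where Pb is the price buyers pay.
Supply in terms of Pb becomes Qs = -479 + 5(Pb + 36) = -299 + 5Pb. Setting this equal to demand: 493 - 4Pb = -299 + 5Pb, so Pb = 88.
Sellers receive Ps = 88 + 36 = 124; Q' = 493 − 4·88 = 141.
Government outlay = subsidy × quantity = 36 × 141 = 5076.

Government cost = $5076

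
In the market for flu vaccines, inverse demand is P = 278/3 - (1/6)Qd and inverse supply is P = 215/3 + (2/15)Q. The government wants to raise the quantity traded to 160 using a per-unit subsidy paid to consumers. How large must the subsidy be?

Required subsidy s = 27 per unit

At Q = 160, from the demand curve buyers pay Pb = 278/3 − (1/6)·160 = 66; from the supply curve sellers need Ps = 215/3 + (2/15)·160 = 93.
The subsidy must fill the gap: s = Ps − Pb = 93 − 66 = 27.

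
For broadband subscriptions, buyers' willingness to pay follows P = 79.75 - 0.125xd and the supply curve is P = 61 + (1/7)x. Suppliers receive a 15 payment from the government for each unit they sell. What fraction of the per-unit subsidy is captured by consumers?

Pre-subsidy: 79.75 - 0.125x = 61 + (1/7)x gives x* = 70 and P* = 71.
With the subsidy, sellers receive Ps = Pb + 15 for each unit, where Pb is the price buyers pay.
On the curves, Pb = 79.75 - 0.125x and Ps = 61 + (1/7)x; the wedge Ps − Pb = 15 gives 61 + (1/7)x − (79.75 - 0.125x) = 15, so x' = 126.
Then Pb = 79.75 − 0.125·126 = 64 and Ps = 61 + (1/7)·126 = 79.
Buyers' price falls by P* − Pb = 71 − 64 = 7; sellers' price rises by Ps − P* = 79 − 71 = 8.
So consumers capture 7/15 = 7/15 of each unit of subsidy.

Consumer share = 7/15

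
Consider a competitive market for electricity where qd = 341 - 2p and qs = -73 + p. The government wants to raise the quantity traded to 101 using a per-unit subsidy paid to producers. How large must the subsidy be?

At q = 101, invert demand for the buyer price: pb = (341 − 101)/2 = 120; invert supply for the seller price: ps = (101 − (-73))/1 = 174.
The subsidy must fill the gap: s = ps − pb = 174 − 120 = 54.

Required subsidy s = 54 per unit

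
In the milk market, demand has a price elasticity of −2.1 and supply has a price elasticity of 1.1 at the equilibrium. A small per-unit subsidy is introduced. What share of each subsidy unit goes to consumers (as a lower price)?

Consumer share = 0.34375

For a small subsidy around the equilibrium, the benefit split depends on the relative slopes, which at a point are proportional to the elasticities.
Buyer share = εs/(εs + |εd|) = 1.1/(1.1 + 2.1) = 0.34375; seller share = |εd|/(εs + |εd|) = 0.65625.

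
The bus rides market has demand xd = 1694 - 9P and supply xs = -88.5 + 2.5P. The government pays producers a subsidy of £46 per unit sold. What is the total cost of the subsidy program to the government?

Government cost = £17894

Pre-subsidy: 1694 - 9P = -88.5 + 2.5P gives P* = 155, x* = 299.
With the subsidy, sellers receive Ps = Pb + 46 for each unit, where Pb is the price buyers pay.
Supply in terms of Pb becomes xs = -88.5 + 2.5(Pb + 46) = 26.5 + 2.5Pb. Setting this equal to demand: 1694 - 9Pb = 26.5 + 2.5Pb, so Pb = 145.
Sellers receive Ps = 145 + 46 = 191; x' = 1694 − 9·145 = 389.
Government outlay = subsidy × quantity = 46 × 389 = 17894.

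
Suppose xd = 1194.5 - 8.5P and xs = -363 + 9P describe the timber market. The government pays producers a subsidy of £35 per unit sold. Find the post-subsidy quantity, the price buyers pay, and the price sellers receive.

Pre-subsidy: 1194.5 - 8.5P = -363 + 9P gives P* = 89, x* = 438.
With the subsidy, sellers receive Ps = Pb + 35 for each unit, where Pb is the price buyers pay.
Supply in terms of Pb becomes xs = -363 + 9(Pb + 35) = -48 + 9Pb. Setting this equal to demand: 1194.5 - 8.5Pb = -48 + 9Pb, so Pb = 71.
Sellers receive Ps = 71 + 35 = 106; x' = 1194.5 − 8.5·71 = 591.

x' = 591; buyers pay £71; sellers receive £106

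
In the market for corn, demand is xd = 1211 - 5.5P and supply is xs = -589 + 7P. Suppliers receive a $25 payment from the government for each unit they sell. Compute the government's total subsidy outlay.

Pre-subsidy: 1211 - 5.5P = -589 + 7P gives P* = 144, x* = 419.
With the subsidy, sellers receive Ps = Pb + 25 for each unit, where Pb is the price buyers pay.
Supply in terms of Pb becomes xs = -589 + 7(Pb + 25) = -414 + 7Pb. Setting this equal to demand: 1211 - 5.5Pb = -414 + 7Pb, so Pb = 130.
Sellers receive Ps = 130 + 25 = 155; x' = 1211 − 5.5·130 = 496.
Government outlay = subsidy × quantity = 25 × 496 = 12400.

Government cost = $12400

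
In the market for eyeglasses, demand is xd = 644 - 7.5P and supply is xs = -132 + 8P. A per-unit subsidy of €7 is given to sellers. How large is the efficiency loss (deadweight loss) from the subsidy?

Pre-subsidy: 644 - 7.5P = -132 + 8P gives P* = 1552/31, x* = 8324/31.
With the subsidy, sellers receive Ps = Pb + 7 for each unit, where Pb is the price buyers pay.
Supply in terms of Pb becomes xs = -132 + 8(Pb + 7) = -76 + 8Pb. Setting this equal to demand: 644 - 7.5Pb = -76 + 8Pb, so Pb = 1440/31.
Sellers receive Ps = 1440/31 + 7 = 1657/31; x' = 644 − 7.5·(1440/31) = 9164/31.
The subsidy expands output by 9164/31 − 8324/31 = 840/31 past the efficient level; on those units the gap between marginal cost and willingness to pay runs from 0 up to 7.
DWL = ½ × 7 × 840/31 = 2940/31.

Deadweight loss = 2940/31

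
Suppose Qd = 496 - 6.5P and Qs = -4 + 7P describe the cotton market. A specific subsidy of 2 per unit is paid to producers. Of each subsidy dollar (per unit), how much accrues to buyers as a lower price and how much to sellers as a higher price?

Buyers gain 28/27 per unit; sellers gain 26/27 per unit

Pre-subsidy: 496 - 6.5P = -4 + 7P gives P* = 1000/27, Q* = 6892/27.
With the subsidy, sellers receive Ps = Pb + 2 for each unit, where Pb is the price buyers pay.
Supply in terms of Pb becomes Qs = -4 + 7(Pb + 2) = 10 + 7Pb. Setting this equal to demand: 496 - 6.5Pb = 10 + 7Pb, so Pb = 36.
Sellers receive Ps = 36 + 2 = 38; Q' = 496 − 6.5·36 = 262.
Buyers' price falls by P* − Pb = 1000/27 − 36 = 28/27; sellers' price rises by Ps − P* = 38 − 1000/27 = 26/27.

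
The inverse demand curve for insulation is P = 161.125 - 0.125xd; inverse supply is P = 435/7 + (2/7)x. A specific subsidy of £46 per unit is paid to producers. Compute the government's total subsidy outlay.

Pre-subsidy: 161.125 - 0.125x = 435/7 + (2/7)x gives x* = 241 and P* = 131.
With the subsidy, sellers receive Ps = Pb + 46 for each unit, where Pb is the price buyers pay.
On the curves, Pb = 161.125 - 0.125x and Ps = 435/7 + (2/7)x; the wedge Ps − Pb = 46 gives 435/7 + (2/7)x − (161.125 - 0.125x) = 46, so x' = 353.
Then Pb = 161.125 − 0.125·353 = 117 and Ps = 435/7 + (2/7)·353 = 163.
Government outlay = subsidy × quantity = 46 × 353 = 16238.

Government cost = £16238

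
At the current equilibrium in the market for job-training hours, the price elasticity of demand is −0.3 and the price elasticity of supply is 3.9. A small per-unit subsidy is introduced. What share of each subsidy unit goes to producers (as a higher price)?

For a small subsidy around the equilibrium, the benefit split depends on the relative slopes, which at a point are proportional to the elasticities.
Buyer share = εs/(εs + |εd|) = 3.9/(3.9 + 0.3) = 13/14; seller share = |εd|/(εs + |εd|) = 1/14.
So producers capture 1/14 of the subsidy.

Producer share = 1/14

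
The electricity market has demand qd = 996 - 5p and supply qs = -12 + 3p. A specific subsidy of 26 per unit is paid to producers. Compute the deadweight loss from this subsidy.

Deadweight loss = 633.75

Pre-subsidy: 996 - 5p = -12 + 3p gives p* = 126, q* = 366.
With the subsidy, sellers receive ps = pb + 26 for each unit, where pb is the price buyers pay.
Supply in terms of pb becomes qs = -12 + 3(pb + 26) = 66 + 3pb. Setting this equal to demand: 996 - 5pb = 66 + 3pb, so pb = 116.25.
Sellers receive ps = 116.25 + 26 = 142.25; q' = 996 − 5·116.25 = 414.75.
The subsidy expands output by 414.75 − 366 = 48.75 past the efficient level; on those units the gap between marginal cost and willingness to pay runs from 0 up to 26.
DWL = ½ × 26 × 48.75 = 633.75.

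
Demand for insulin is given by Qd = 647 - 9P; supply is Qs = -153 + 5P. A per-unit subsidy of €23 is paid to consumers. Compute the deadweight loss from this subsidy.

Pre-subsidy: 647 - 9P = -153 + 5P gives P* = 400/7, Q* = 929/7.
With the rebate, buyers effectively pay Pb = Ps − 23, where Ps is the price sellers receive.
Demand in terms of Ps becomes Qd = 647 − 9(Ps − 23) = 854 - 9Ps. Setting this equal to supply: 854 - 9Ps = -153 + 5Ps, so Ps = 1007/14.
Buyers pay Pb = 1007/14 − 23 = 685/14; Q' = -153 + 5·(1007/14) = 2893/14.
The subsidy expands output by 2893/14 − 929/7 = 1035/14 past the efficient level; on those units the gap between marginal cost and willingness to pay runs from 0 up to 23.
DWL = ½ × 23 × 1035/14 = 23805/28.

Deadweight loss = 23805/28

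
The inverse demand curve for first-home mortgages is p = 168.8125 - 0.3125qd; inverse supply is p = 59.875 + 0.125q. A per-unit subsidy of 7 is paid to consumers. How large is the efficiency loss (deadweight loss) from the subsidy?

Deadweight loss = 56

Pre-subsidy: 168.8125 - 0.3125q = 59.875 + 0.125q gives q* = 249 and p* = 91.
With the rebate, buyers effectively pay pb = ps − 7, where ps is the price sellers receive.
On the curves, pb = 168.8125 - 0.3125q and ps = 59.875 + 0.125q; the wedge ps − pb = 7 gives 59.875 + 0.125q − (168.8125 - 0.3125q) = 7, so q' = 265.
Then pb = 168.8125 − 0.3125·265 = 86 and ps = 59.875 + 0.125·265 = 93.
The subsidy expands output by 265 − 249 = 16 past the efficient level; on those units the gap between marginal cost and willingness to pay runs from 0 up to 7.
DWL = ½ × 7 × 16 = 56.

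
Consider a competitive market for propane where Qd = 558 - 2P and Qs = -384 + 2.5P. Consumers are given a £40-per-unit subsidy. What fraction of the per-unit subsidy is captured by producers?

Producer share = 4/9

Pre-subsidy: 558 - 2P = -384 + 2.5P gives P* = 628/3, Q* = 418/3.
With the rebate, buyers effectively pay Pb = Ps − 40, where Ps is the price sellers receive.
Demand in terms of Ps becomes Qd = 558 − 2(Ps − 40) = 638 - 2Ps. Setting this equal to supply: 638 - 2Ps = -384 + 2.5Ps, so Ps = 2044/9.
Buyers pay Pb = 2044/9 − 40 = 1684/9; Q' = -384 + 2.5·(2044/9) = 1654/9.
Buyers' price falls by P* − Pb = 628/3 − 1684/9 = 200/9; sellers' price rises by Ps − P* = 2044/9 − 628/3 = 160/9.
So producers capture (160/9)/40 = 4/9 of each unit of subsidy.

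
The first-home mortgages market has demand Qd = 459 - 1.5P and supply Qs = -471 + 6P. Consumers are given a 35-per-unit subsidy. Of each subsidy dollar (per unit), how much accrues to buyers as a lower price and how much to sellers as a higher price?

Pre-subsidy: 459 - 1.5P = -471 + 6P gives P* = 124, Q* = 273.
With the rebate, buyers effectively pay Pb = Ps − 35, where Ps is the price sellers receive.
Demand in terms of Ps becomes Qd = 459 − 1.5(Ps − 35) = 511.5 - 1.5Ps. Setting this equal to supply: 511.5 - 1.5Ps = -471 + 6Ps, so Ps = 131.
Buyers pay Pb = 131 − 35 = 96; Q' = -471 + 6·131 = 315.
Buyers' price falls by P* − Pb = 124 − 96 = 28; sellers' price rises by Ps − P* = 131 − 124 = 7.

Buyers gain 28 per unit; sellers gain 7 per unit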